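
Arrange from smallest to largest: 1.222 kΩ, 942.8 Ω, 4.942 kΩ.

1.222 kΩ = 1222 Ω
942.8 Ω = 942.8 Ω
4.942 kΩ = 4942 Ω

942.8 Ω < 1.222 kΩ < 4.942 kΩ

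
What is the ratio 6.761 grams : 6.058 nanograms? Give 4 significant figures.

1116000000

(6.761) / (6.058 × 10^-9) = 1.116 × 10^9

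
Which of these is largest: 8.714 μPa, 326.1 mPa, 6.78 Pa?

8.714 μPa = 0.000008714 Pa
326.1 mPa = 0.3261 Pa
6.78 Pa = 6.78 Pa

6.78 Pa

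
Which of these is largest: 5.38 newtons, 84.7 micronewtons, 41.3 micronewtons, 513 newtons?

513 newtons

5.38 newtons = 5.38 newtons
84.7 micronewtons = 0.0000847 newtons
41.3 micronewtons = 0.0000413 newtons
513 newtons = 513 newtons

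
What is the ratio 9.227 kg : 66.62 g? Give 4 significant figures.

138.5

(9.227 × 10^3) / (66.62) = 0.1385 × 10^3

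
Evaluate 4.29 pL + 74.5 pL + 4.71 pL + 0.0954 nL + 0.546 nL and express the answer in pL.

724.9 pL

In pL:
  4.29 pL → 4.29
  74.5 pL → 74.5
  4.71 pL → 4.71
  0.0954 nL = 0.0954 × 10^3 pL = 95.4
  0.546 nL = 0.546 × 10^3 pL = 546
Sum: 4.29 + 74.5 + 4.71 + 95.4 + 546 = 724.9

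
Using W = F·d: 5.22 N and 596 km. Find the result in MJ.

5.22 × 596e3 = 3111.12e3 J

3.11112 MJ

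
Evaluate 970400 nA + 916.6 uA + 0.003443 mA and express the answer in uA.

In uA:
  970400 nA = 970400 × 10^-3 uA = 970.4
  916.6 uA → 916.6
  0.003443 mA = 0.003443 × 10^3 uA = 3.443
Sum: 970.4 + 916.6 + 3.443 = 1890.443

1890.443 uA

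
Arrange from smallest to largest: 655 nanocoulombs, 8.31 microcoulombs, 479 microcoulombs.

655 nanocoulombs < 8.31 microcoulombs < 479 microcoulombs

655 nanocoulombs = 0.000000655 coulombs
8.31 microcoulombs = 0.00000831 coulombs
479 microcoulombs = 0.000479 coulombs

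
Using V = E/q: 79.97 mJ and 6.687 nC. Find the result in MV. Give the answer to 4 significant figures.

11.96 MV

(79.97 × 10⁻³) / (6.687 × 10⁻⁹) = 11.959 × 10⁶ V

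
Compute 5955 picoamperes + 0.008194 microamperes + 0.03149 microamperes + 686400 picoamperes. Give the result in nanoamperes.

In nanoamperes:
  5955 picoamperes = 5955 × 10^-3 nanoamperes = 5.955
  0.008194 microamperes = 0.008194 × 10^3 nanoamperes = 8.194
  0.03149 microamperes = 0.03149 × 10^3 nanoamperes = 31.49
  686400 picoamperes = 686400 × 10^-3 nanoamperes = 686.4
Sum: 5.955 + 8.194 + 31.49 + 686.4 = 732.039

732.039 nanoamperes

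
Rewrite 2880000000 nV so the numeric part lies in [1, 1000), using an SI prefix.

= 2.88 V; mantissa already in [1, 1000).

2.88 V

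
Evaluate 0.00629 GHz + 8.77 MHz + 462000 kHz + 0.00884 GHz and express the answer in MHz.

In MHz:
  0.00629 GHz = 0.00629e3 MHz = 6.29
  8.77 MHz → 8.77
  462000 kHz = 462000e-3 MHz = 462
  0.00884 GHz = 0.00884e3 MHz = 8.84
Sum: 6.29 + 8.77 + 462 + 8.84 = 485.9

485.9 MHz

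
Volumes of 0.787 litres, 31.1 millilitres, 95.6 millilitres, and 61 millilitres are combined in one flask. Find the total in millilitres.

974.7 millilitres

In millilitres:
  0.787 litres = 0.787e3 millilitres = 787
  31.1 millilitres → 31.1
  95.6 millilitres → 95.6
  61 millilitres → 61
Sum: 787 + 31.1 + 95.6 + 61 = 974.7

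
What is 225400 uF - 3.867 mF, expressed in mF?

221.533 mF

In mF:
  225400 uF = 225400 × 10^-3 mF = 225.4
  3.867 mF → 3.867
Difference: 225.4 - 3.867 = 221.533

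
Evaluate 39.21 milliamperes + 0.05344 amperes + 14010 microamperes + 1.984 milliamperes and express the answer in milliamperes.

In milliamperes:
  39.21 milliamperes → 39.21
  0.05344 amperes = 0.05344e3 milliamperes = 53.44
  14010 microamperes = 14010e-3 milliamperes = 14.01
  1.984 milliamperes → 1.984
Sum: 39.21 + 53.44 + 14.01 + 1.984 = 108.644

108.644 milliamperes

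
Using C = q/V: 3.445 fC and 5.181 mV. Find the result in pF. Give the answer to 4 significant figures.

(3.445 × 10^-15) / (5.181 × 10^-3) = 0.66493 × 10^-12 F

0.6649 pF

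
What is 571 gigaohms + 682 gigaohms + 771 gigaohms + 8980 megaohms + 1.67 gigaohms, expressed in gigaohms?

In gigaohms:
  571 gigaohms → 571
  682 gigaohms → 682
  771 gigaohms → 771
  8980 megaohms = 8980e-3 gigaohms = 8.98
  1.67 gigaohms → 1.67
Sum: 571 + 682 + 771 + 8.98 + 1.67 = 2034.65

2034.65 gigaohms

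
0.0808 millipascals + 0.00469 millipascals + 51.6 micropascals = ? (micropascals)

In micropascals:
  0.0808 millipascals = 0.0808 × 10^3 micropascals = 80.8
  0.00469 millipascals = 0.00469 × 10^3 micropascals = 4.69
  51.6 micropascals → 51.6
Sum: 80.8 + 4.69 + 51.6 = 137.09

137.09 micropascals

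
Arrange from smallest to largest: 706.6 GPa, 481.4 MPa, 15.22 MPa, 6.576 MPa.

706.6 GPa = 706600000000 Pa
481.4 MPa = 481400000 Pa
15.22 MPa = 15220000 Pa
6.576 MPa = 6576000 Pa

6.576 MPa < 15.22 MPa < 481.4 MPa < 706.6 GPa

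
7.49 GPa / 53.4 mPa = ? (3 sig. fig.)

(7.49 × 10^9) / (53.4 × 10^-3) = 0.1403 × 10^12

140000000000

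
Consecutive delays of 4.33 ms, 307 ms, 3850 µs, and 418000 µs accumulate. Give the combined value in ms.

733.18 ms

In ms:
  4.33 ms → 4.33
  307 ms → 307
  3850 µs = 3850 × 10^-3 ms = 3.85
  418000 µs = 418000 × 10^-3 ms = 418
Sum: 4.33 + 307 + 3.85 + 418 = 733.18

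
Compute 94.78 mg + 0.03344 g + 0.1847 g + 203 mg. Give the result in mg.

515.92 mg

In mg:
  94.78 mg → 94.78
  0.03344 g = 0.03344 × 10³ mg = 33.44
  0.1847 g = 0.1847 × 10³ mg = 184.7
  203 mg → 203
Sum: 94.78 + 33.44 + 184.7 + 203 = 515.92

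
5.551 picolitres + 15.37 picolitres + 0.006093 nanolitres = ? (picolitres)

27.014 picolitres

In picolitres:
  5.551 picolitres → 5.551
  15.37 picolitres → 15.37
  0.006093 nanolitres = 0.006093 × 10^3 picolitres = 6.093
Sum: 5.551 + 15.37 + 6.093 = 27.014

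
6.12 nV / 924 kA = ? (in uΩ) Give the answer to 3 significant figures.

0.00000000662 uΩ

(6.12e-9) / (924e3) = 0.0066234e-12 Ω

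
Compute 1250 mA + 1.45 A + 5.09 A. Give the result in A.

7.79 A

In A:
  1250 mA = 1250e-3 A = 1.25
  1.45 A → 1.45
  5.09 A → 5.09
Sum: 1.25 + 1.45 + 5.09 = 7.79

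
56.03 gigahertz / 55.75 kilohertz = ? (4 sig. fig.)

1005000

(56.03e9) / (55.75e3) = 1.005e6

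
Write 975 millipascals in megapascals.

milli = 10^-3, mega = 10^6; factor is 10^-9.
975 × 10^-9 = 0.000000975

0.000000975 megapascals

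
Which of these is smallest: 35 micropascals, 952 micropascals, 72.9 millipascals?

35 micropascals

35 micropascals = 0.000035 pascals
952 micropascals = 0.000952 pascals
72.9 millipascals = 0.0729 pascals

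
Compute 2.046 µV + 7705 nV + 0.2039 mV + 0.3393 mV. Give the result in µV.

In µV:
  2.046 µV → 2.046
  7705 nV = 7705 × 10^-3 µV = 7.705
  0.2039 mV = 0.2039 × 10^3 µV = 203.9
  0.3393 mV = 0.3393 × 10^3 µV = 339.3
Sum: 2.046 + 7.705 + 203.9 + 339.3 = 552.951

552.951 µV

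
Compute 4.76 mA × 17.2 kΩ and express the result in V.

4.76 × 10⁻³ × 17.2 × 10³ = 81.872 V

81.872 V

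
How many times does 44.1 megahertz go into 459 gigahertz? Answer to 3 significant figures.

10400

(459 × 10⁹) / (44.1 × 10⁶) = 10.41 × 10³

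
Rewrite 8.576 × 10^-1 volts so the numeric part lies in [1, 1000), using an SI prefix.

= 857.6 × 10^-3 volts; 10^-3 is milli.

857.6 millivolts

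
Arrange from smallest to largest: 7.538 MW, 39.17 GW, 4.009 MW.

4.009 MW < 7.538 MW < 39.17 GW

7.538 MW = 7538000 W
39.17 GW = 39170000000 W
4.009 MW = 4009000 W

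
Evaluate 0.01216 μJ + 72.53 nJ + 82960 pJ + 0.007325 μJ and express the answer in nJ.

174.975 nJ

In nJ:
  0.01216 μJ = 0.01216 × 10^3 nJ = 12.16
  72.53 nJ → 72.53
  82960 pJ = 82960 × 10^-3 nJ = 82.96
  0.007325 μJ = 0.007325 × 10^3 nJ = 7.325
Sum: 12.16 + 72.53 + 82.96 + 7.325 = 174.975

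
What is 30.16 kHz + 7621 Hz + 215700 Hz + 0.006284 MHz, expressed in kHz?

In kHz:
  30.16 kHz → 30.16
  7621 Hz = 7621e-3 kHz = 7.621
  215700 Hz = 215700e-3 kHz = 215.7
  0.006284 MHz = 0.006284e3 kHz = 6.284
Sum: 30.16 + 7.621 + 215.7 + 6.284 = 259.765

259.765 kHz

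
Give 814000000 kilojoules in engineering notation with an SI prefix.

= 814e9 joules; 1e9 is giga.

814 gigajoules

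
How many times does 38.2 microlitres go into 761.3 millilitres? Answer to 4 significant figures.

(761.3e-3) / (38.2e-6) = 19.929e3

19930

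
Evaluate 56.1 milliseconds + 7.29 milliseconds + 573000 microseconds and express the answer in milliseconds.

In milliseconds:
  56.1 milliseconds → 56.1
  7.29 milliseconds → 7.29
  573000 microseconds = 573000e-3 milliseconds = 573
Sum: 56.1 + 7.29 + 573 = 636.39

636.39 milliseconds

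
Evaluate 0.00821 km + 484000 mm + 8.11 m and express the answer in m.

500.32 m

In m:
  0.00821 km = 0.00821 × 10^3 m = 8.21
  484000 mm = 484000 × 10^-3 m = 484
  8.11 m → 8.11
Sum: 8.21 + 484 + 8.11 = 500.32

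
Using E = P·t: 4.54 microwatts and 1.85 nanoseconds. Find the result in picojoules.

0.008399 picojoules

4.54e-6 × 1.85e-9 = 8.399e-15 J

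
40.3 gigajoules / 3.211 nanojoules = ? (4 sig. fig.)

12550000000000000000

(40.3 × 10^9) / (3.211 × 10^-9) = 12.551 × 10^18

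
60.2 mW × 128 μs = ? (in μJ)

60.2e-3 × 128e-6 = 7705.6e-9 J

7.7056 μJ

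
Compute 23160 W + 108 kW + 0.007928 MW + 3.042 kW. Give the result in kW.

142.13 kW

In kW:
  23160 W = 23160 × 10⁻³ kW = 23.16
  108 kW → 108
  0.007928 MW = 0.007928 × 10³ kW = 7.928
  3.042 kW → 3.042
Sum: 23.16 + 108 + 7.928 + 3.042 = 142.13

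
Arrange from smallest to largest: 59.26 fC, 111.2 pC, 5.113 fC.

5.113 fC < 59.26 fC < 111.2 pC

59.26 fC = 0.00000000000005926 C
111.2 pC = 0.0000000001112 C
5.113 fC = 0.000000000000005113 C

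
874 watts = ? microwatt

(no prefix) = 10⁰, micro = 10⁻⁶; factor is 10⁶.
874 × 10⁶ = 874000000

874000000 microwatts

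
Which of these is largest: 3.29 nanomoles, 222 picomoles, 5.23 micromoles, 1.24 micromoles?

5.23 micromoles

3.29 nanomoles = 0.00000000329 moles
222 picomoles = 0.000000000222 moles
5.23 micromoles = 0.00000523 moles
1.24 micromoles = 0.00000124 moles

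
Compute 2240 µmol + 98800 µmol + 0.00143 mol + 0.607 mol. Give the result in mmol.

709.47 mmol

In mmol:
  2240 µmol = 2240 × 10^-3 mmol = 2.24
  98800 µmol = 98800 × 10^-3 mmol = 98.8
  0.00143 mol = 0.00143 × 10^3 mmol = 1.43
  0.607 mol = 0.607 × 10^3 mmol = 607
Sum: 2.24 + 98.8 + 1.43 + 607 = 709.47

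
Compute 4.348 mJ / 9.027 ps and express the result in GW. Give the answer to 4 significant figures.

(4.348e-3) / (9.027e-12) = 0.481666e9 W

0.4817 GW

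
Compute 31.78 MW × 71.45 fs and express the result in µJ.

2.270681 µJ

31.78 × 10^6 × 71.45 × 10^-15 = 2270.681 × 10^-9 J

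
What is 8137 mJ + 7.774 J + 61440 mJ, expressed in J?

77.351 J

In J:
  8137 mJ = 8137e-3 J = 8.137
  7.774 J → 7.774
  61440 mJ = 61440e-3 J = 61.44
Sum: 8.137 + 7.774 + 61.44 = 77.351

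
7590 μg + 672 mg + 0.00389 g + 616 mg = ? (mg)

1299.48 mg

In mg:
  7590 μg = 7590e-3 mg = 7.59
  672 mg → 672
  0.00389 g = 0.00389e3 mg = 3.89
  616 mg → 616
Sum: 7.59 + 672 + 3.89 + 616 = 1299.48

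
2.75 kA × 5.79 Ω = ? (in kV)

2.75e3 × 5.79 = 15.9225e3 V

15.9225 kV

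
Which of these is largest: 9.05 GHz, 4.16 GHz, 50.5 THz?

50.5 THz

9.05 GHz = 9050000000 Hz
4.16 GHz = 4160000000 Hz
50.5 THz = 50500000000000 Hz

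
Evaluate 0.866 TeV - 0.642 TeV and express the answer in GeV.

224 GeV

In GeV:
  0.866 TeV = 0.866e3 GeV = 866
  0.642 TeV = 0.642e3 GeV = 642
Difference: 866 - 642 = 224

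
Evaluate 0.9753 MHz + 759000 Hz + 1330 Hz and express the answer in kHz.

In kHz:
  0.9753 MHz = 0.9753 × 10³ kHz = 975.3
  759000 Hz = 759000 × 10⁻³ kHz = 759
  1330 Hz = 1330 × 10⁻³ kHz = 1.33
Sum: 975.3 + 759 + 1.33 = 1735.63

1735.63 kHz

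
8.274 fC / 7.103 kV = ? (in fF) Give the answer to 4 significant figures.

(8.274 × 10^-15) / (7.103 × 10^3) = 1.16486 × 10^-18 F

0.001165 fF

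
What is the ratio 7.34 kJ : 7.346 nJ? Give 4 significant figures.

(7.34 × 10^3) / (7.346 × 10^-9) = 0.99918 × 10^12

999200000000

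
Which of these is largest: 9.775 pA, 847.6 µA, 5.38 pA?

847.6 µA

9.775 pA = 0.000000000009775 A
847.6 µA = 0.0008476 A
5.38 pA = 0.00000000000538 A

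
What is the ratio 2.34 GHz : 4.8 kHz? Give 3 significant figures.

(2.34e9) / (4.8e3) = 0.4875e6

488000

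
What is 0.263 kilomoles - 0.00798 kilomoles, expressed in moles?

In moles:
  0.263 kilomoles = 0.263 × 10³ moles = 263
  0.00798 kilomoles = 0.00798 × 10³ moles = 7.98
Difference: 263 - 7.98 = 255.02

255.02 moles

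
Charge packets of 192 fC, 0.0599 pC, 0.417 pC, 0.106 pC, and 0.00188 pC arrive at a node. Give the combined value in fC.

776.78 fC

In fC:
  192 fC → 192
  0.0599 pC = 0.0599 × 10³ fC = 59.9
  0.417 pC = 0.417 × 10³ fC = 417
  0.106 pC = 0.106 × 10³ fC = 106
  0.00188 pC = 0.00188 × 10³ fC = 1.88
Sum: 192 + 59.9 + 417 + 106 + 1.88 = 776.78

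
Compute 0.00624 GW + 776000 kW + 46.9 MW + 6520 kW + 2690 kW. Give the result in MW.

In MW:
  0.00624 GW = 0.00624 × 10^3 MW = 6.24
  776000 kW = 776000 × 10^-3 MW = 776
  46.9 MW → 46.9
  6520 kW = 6520 × 10^-3 MW = 6.52
  2690 kW = 2690 × 10^-3 MW = 2.69
Sum: 6.24 + 776 + 46.9 + 6.52 + 2.69 = 838.35

838.35 MW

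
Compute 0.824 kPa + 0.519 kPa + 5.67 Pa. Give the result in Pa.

1348.67 Pa

In Pa:
  0.824 kPa = 0.824 × 10^3 Pa = 824
  0.519 kPa = 0.519 × 10^3 Pa = 519
  5.67 Pa → 5.67
Sum: 824 + 519 + 5.67 = 1348.67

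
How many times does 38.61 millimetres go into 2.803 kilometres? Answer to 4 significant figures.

72600

(2.803e3) / (38.61e-3) = 0.072598e6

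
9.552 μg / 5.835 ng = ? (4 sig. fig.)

(9.552e-6) / (5.835e-9) = 1.637e3

1637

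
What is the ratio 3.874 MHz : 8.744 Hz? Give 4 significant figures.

(3.874 × 10⁶) / (8.744) = 0.44305 × 10⁶

443000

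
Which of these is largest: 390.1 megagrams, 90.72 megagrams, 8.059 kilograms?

390.1 megagrams

390.1 megagrams = 390100000 grams
90.72 megagrams = 90720000 grams
8.059 kilograms = 8059 grams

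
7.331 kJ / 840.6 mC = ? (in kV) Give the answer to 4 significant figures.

8.721 kV

(7.331 × 10³) / (840.6 × 10⁻³) = 0.00872115 × 10⁶ V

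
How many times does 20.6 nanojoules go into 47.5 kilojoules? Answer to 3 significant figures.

(47.5 × 10^3) / (20.6 × 10^-9) = 2.306 × 10^12

2310000000000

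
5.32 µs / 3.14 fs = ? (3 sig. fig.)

1690000000

(5.32e-6) / (3.14e-15) = 1.694e9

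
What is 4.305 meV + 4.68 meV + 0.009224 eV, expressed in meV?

In meV:
  4.305 meV → 4.305
  4.68 meV → 4.68
  0.009224 eV = 0.009224 × 10^3 meV = 9.224
Sum: 4.305 + 4.68 + 9.224 = 18.209

18.209 meV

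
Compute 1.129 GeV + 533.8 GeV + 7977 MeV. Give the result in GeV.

In GeV:
  1.129 GeV → 1.129
  533.8 GeV → 533.8
  7977 MeV = 7977 × 10⁻³ GeV = 7.977
Sum: 1.129 + 533.8 + 7.977 = 542.906

542.906 GeV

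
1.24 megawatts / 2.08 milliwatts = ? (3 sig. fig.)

596000000

(1.24 × 10⁶) / (2.08 × 10⁻³) = 0.5962 × 10⁹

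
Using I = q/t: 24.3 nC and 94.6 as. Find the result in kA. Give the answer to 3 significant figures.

257000 kA

(24.3 × 10⁻⁹) / (94.6 × 10⁻¹⁸) = 0.25687 × 10⁹ A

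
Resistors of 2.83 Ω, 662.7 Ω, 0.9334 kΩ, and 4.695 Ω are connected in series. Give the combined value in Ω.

1603.625 Ω

In Ω:
  2.83 Ω → 2.83
  662.7 Ω → 662.7
  0.9334 kΩ = 0.9334 × 10^3 Ω = 933.4
  4.695 Ω → 4.695
Sum: 2.83 + 662.7 + 933.4 + 4.695 = 1603.625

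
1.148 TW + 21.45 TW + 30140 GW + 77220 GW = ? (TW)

In TW:
  1.148 TW → 1.148
  21.45 TW → 21.45
  30140 GW = 30140e-3 TW = 30.14
  77220 GW = 77220e-3 TW = 77.22
Sum: 1.148 + 21.45 + 30.14 + 77.22 = 129.958

129.958 TW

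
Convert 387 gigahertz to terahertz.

0.387 terahertz

giga = 10⁹, tera = 10¹²; factor is 10⁻³.
387 × 10⁻³ = 0.387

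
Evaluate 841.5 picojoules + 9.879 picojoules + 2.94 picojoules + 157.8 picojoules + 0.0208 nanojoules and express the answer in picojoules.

1032.919 picojoules

In picojoules:
  841.5 picojoules → 841.5
  9.879 picojoules → 9.879
  2.94 picojoules → 2.94
  157.8 picojoules → 157.8
  0.0208 nanojoules = 0.0208 × 10^3 picojoules = 20.8
Sum: 841.5 + 9.879 + 2.94 + 157.8 + 20.8 = 1032.919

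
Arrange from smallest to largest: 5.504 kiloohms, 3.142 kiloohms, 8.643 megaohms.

5.504 kiloohms = 5504 ohms
3.142 kiloohms = 3142 ohms
8.643 megaohms = 8643000 ohms

3.142 kiloohms < 5.504 kiloohms < 8.643 megaohms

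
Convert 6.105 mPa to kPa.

milli = 10^-3, kilo = 10^3; factor is 10^-6.
6.105 × 10^-6 = 0.000006105

0.000006105 kPa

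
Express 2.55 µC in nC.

micro = 1e-6, nano = 1e-9; factor is 1e3.
2.55 × 1e3 = 2550

2550 nC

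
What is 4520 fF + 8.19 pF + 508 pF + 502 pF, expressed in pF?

In pF:
  4520 fF = 4520 × 10⁻³ pF = 4.52
  8.19 pF → 8.19
  508 pF → 508
  502 pF → 502
Sum: 4.52 + 8.19 + 508 + 502 = 1022.71

1022.71 pF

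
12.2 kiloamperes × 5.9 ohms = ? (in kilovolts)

12.2 × 10^3 × 5.9 = 71.98 × 10^3 V

71.98 kilovolts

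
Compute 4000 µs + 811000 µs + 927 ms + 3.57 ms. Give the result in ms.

In ms:
  4000 µs = 4000 × 10^-3 ms = 4
  811000 µs = 811000 × 10^-3 ms = 811
  927 ms → 927
  3.57 ms → 3.57
Sum: 4 + 811 + 927 + 3.57 = 1745.57

1745.57 ms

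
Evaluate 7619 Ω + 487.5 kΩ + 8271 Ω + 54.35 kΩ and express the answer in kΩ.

In kΩ:
  7619 Ω = 7619 × 10^-3 kΩ = 7.619
  487.5 kΩ → 487.5
  8271 Ω = 8271 × 10^-3 kΩ = 8.271
  54.35 kΩ → 54.35
Sum: 7.619 + 487.5 + 8.271 + 54.35 = 557.74

557.74 kΩ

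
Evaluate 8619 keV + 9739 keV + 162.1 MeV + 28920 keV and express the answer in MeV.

In MeV:
  8619 keV = 8619e-3 MeV = 8.619
  9739 keV = 9739e-3 MeV = 9.739
  162.1 MeV → 162.1
  28920 keV = 28920e-3 MeV = 28.92
Sum: 8.619 + 9.739 + 162.1 + 28.92 = 209.378

209.378 MeV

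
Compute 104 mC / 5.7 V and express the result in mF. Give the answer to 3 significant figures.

(104 × 10⁻³) / (5.7) = 18.246 × 10⁻³ F

18.2 mF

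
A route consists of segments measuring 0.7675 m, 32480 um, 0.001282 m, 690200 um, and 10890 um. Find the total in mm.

1502.352 mm

In mm:
  0.7675 m = 0.7675 × 10³ mm = 767.5
  32480 um = 32480 × 10⁻³ mm = 32.48
  0.001282 m = 0.001282 × 10³ mm = 1.282
  690200 um = 690200 × 10⁻³ mm = 690.2
  10890 um = 10890 × 10⁻³ mm = 10.89
Sum: 767.5 + 32.48 + 1.282 + 690.2 + 10.89 = 1502.352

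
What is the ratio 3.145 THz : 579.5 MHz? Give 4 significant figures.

5427

(3.145 × 10^12) / (579.5 × 10^6) = 0.0054271 × 10^6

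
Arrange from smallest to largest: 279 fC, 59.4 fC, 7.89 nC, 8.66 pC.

279 fC = 0.000000000000279 C
59.4 fC = 0.0000000000000594 C
7.89 nC = 0.00000000789 C
8.66 pC = 0.00000000000866 C

59.4 fC < 279 fC < 8.66 pC < 7.89 nC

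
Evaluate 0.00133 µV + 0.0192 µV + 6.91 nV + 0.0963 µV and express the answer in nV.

123.74 nV

In nV:
  0.00133 µV = 0.00133e3 nV = 1.33
  0.0192 µV = 0.0192e3 nV = 19.2
  6.91 nV → 6.91
  0.0963 µV = 0.0963e3 nV = 96.3
Sum: 1.33 + 19.2 + 6.91 + 96.3 = 123.74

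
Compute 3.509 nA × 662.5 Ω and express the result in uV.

2.3247125 uV

3.509 × 10^-9 × 662.5 = 2324.7125 × 10^-9 V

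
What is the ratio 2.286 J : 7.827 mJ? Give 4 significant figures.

292.1

(2.286) / (7.827 × 10^-3) = 0.29207 × 10^3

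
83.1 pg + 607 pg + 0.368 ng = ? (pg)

In pg:
  83.1 pg → 83.1
  607 pg → 607
  0.368 ng = 0.368 × 10³ pg = 368
Sum: 83.1 + 607 + 368 = 1058.1

1058.1 pg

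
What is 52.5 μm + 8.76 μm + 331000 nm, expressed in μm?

In μm:
  52.5 μm → 52.5
  8.76 μm → 8.76
  331000 nm = 331000 × 10⁻³ μm = 331
Sum: 52.5 + 8.76 + 331 = 392.26

392.26 μm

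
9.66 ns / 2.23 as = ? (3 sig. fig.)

4330000000

(9.66 × 10^-9) / (2.23 × 10^-18) = 4.332 × 10^9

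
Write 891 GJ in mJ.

891000000000000 mJ

giga = 10⁹, milli = 10⁻³; factor is 10¹².
891 × 10¹² = 891000000000000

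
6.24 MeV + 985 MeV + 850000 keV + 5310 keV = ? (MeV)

In MeV:
  6.24 MeV → 6.24
  985 MeV → 985
  850000 keV = 850000 × 10⁻³ MeV = 850
  5310 keV = 5310 × 10⁻³ MeV = 5.31
Sum: 6.24 + 985 + 850 + 5.31 = 1846.55

1846.55 MeV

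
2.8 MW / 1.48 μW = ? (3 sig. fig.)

(2.8e6) / (1.48e-6) = 1.892e12

1890000000000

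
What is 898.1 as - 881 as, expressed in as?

17.1 as

In as:
  898.1 as → 898.1
  881 as → 881
Difference: 898.1 - 881 = 17.1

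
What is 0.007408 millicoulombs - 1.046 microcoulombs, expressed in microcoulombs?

In microcoulombs:
  0.007408 millicoulombs = 0.007408 × 10^3 microcoulombs = 7.408
  1.046 microcoulombs → 1.046
Difference: 7.408 - 1.046 = 6.362

6.362 microcoulombs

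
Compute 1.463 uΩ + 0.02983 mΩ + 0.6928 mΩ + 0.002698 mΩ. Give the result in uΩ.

726.791 uΩ

In uΩ:
  1.463 uΩ → 1.463
  0.02983 mΩ = 0.02983 × 10³ uΩ = 29.83
  0.6928 mΩ = 0.6928 × 10³ uΩ = 692.8
  0.002698 mΩ = 0.002698 × 10³ uΩ = 2.698
Sum: 1.463 + 29.83 + 692.8 + 2.698 = 726.791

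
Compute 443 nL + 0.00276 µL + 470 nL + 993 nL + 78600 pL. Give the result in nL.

1987.36 nL

In nL:
  443 nL → 443
  0.00276 µL = 0.00276 × 10^3 nL = 2.76
  470 nL → 470
  993 nL → 993
  78600 pL = 78600 × 10^-3 nL = 78.6
Sum: 443 + 2.76 + 470 + 993 + 78.6 = 1987.36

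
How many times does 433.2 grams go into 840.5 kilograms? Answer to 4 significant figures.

1940

(840.5 × 10³) / (433.2) = 1.9402 × 10³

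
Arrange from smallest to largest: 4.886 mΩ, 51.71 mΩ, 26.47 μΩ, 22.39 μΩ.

22.39 μΩ < 26.47 μΩ < 4.886 mΩ < 51.71 mΩ

4.886 mΩ = 0.004886 Ω
51.71 mΩ = 0.05171 Ω
26.47 μΩ = 0.00002647 Ω
22.39 μΩ = 0.00002239 Ω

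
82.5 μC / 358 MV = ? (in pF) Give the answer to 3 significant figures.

0.230 pF

(82.5 × 10⁻⁶) / (358 × 10⁶) = 0.23045 × 10⁻¹² F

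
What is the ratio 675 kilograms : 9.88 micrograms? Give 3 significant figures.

(675e3) / (9.88e-6) = 68.32e9

68300000000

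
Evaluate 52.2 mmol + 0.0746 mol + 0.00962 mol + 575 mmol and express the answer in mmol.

711.42 mmol

In mmol:
  52.2 mmol → 52.2
  0.0746 mol = 0.0746 × 10³ mmol = 74.6
  0.00962 mol = 0.00962 × 10³ mmol = 9.62
  575 mmol → 575
Sum: 52.2 + 74.6 + 9.62 + 575 = 711.42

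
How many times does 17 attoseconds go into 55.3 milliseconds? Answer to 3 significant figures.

3250000000000000

(55.3 × 10^-3) / (17 × 10^-18) = 3.253 × 10^15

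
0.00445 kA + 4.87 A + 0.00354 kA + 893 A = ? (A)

905.86 A

In A:
  0.00445 kA = 0.00445 × 10³ A = 4.45
  4.87 A → 4.87
  0.00354 kA = 0.00354 × 10³ A = 3.54
  893 A → 893
Sum: 4.45 + 4.87 + 3.54 + 893 = 905.86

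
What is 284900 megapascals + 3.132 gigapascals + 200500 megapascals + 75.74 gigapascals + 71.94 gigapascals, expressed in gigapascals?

In gigapascals:
  284900 megapascals = 284900 × 10⁻³ gigapascals = 284.9
  3.132 gigapascals → 3.132
  200500 megapascals = 200500 × 10⁻³ gigapascals = 200.5
  75.74 gigapascals → 75.74
  71.94 gigapascals → 71.94
Sum: 284.9 + 3.132 + 200.5 + 75.74 + 71.94 = 636.212

636.212 gigapascals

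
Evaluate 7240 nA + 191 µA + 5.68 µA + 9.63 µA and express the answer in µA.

213.55 µA

In µA:
  7240 nA = 7240 × 10^-3 µA = 7.24
  191 µA → 191
  5.68 µA → 5.68
  9.63 µA → 9.63
Sum: 7.24 + 191 + 5.68 + 9.63 = 213.55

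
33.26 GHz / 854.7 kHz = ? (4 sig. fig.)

38910

(33.26e9) / (854.7e3) = 0.038914e6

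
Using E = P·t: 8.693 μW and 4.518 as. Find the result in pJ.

8.693e-6 × 4.518e-18 = 39.274974e-24 J

0.000000000039274974 pJ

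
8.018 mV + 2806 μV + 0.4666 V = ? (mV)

In mV:
  8.018 mV → 8.018
  2806 μV = 2806e-3 mV = 2.806
  0.4666 V = 0.4666e3 mV = 466.6
Sum: 8.018 + 2.806 + 466.6 = 477.424

477.424 mV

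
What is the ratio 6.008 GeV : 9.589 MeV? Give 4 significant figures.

(6.008e9) / (9.589e6) = 0.62655e3

626.6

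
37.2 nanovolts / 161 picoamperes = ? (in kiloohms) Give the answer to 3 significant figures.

0.231 kiloohms

(37.2e-9) / (161e-12) = 0.23106e3 Ω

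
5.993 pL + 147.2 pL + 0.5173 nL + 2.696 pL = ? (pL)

673.189 pL

In pL:
  5.993 pL → 5.993
  147.2 pL → 147.2
  0.5173 nL = 0.5173 × 10^3 pL = 517.3
  2.696 pL → 2.696
Sum: 5.993 + 147.2 + 517.3 + 2.696 = 673.189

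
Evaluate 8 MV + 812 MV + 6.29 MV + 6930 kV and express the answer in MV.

In MV:
  8 MV → 8
  812 MV → 812
  6.29 MV → 6.29
  6930 kV = 6930 × 10^-3 MV = 6.93
Sum: 8 + 812 + 6.29 + 6.93 = 833.22

833.22 MV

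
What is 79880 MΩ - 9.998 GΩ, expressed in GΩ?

In GΩ:
  79880 MΩ = 79880e-3 GΩ = 79.88
  9.998 GΩ → 9.998
Difference: 79.88 - 9.998 = 69.882

69.882 GΩ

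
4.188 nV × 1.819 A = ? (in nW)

7.617972 nW

4.188 × 10⁻⁹ × 1.819 = 7.617972 × 10⁻⁹ W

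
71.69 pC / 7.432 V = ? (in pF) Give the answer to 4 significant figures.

(71.69e-12) / (7.432) = 9.64612e-12 F

9.646 pF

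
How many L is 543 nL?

nano = 10⁻⁹, (no prefix) = 10⁰; factor is 10⁻⁹.
543 × 10⁻⁹ = 0.000000543

0.000000543 L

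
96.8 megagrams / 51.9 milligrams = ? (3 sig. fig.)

1870000000

(96.8 × 10^6) / (51.9 × 10^-3) = 1.865 × 10^9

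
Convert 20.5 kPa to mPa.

20500000 mPa

kilo = 10^3, milli = 10^-3; factor is 10^6.
20.5 × 10^6 = 20500000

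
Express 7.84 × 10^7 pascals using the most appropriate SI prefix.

78.4 megapascals

= 78.4 × 10^6 pascals; 10^6 is mega.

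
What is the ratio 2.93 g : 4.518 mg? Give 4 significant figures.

(2.93) / (4.518e-3) = 0.64852e3

648.5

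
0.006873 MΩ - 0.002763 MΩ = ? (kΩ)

In kΩ:
  0.006873 MΩ = 0.006873 × 10³ kΩ = 6.873
  0.002763 MΩ = 0.002763 × 10³ kΩ = 2.763
Difference: 6.873 - 2.763 = 4.11

4.11 kΩ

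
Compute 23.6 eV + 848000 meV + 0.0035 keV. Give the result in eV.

In eV:
  23.6 eV → 23.6
  848000 meV = 848000 × 10^-3 eV = 848
  0.0035 keV = 0.0035 × 10^3 eV = 3.5
Sum: 23.6 + 848 + 3.5 = 875.1

875.1 eV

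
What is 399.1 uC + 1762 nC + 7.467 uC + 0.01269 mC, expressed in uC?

In uC:
  399.1 uC → 399.1
  1762 nC = 1762 × 10^-3 uC = 1.762
  7.467 uC → 7.467
  0.01269 mC = 0.01269 × 10^3 uC = 12.69
Sum: 399.1 + 1.762 + 7.467 + 12.69 = 421.019

421.019 uC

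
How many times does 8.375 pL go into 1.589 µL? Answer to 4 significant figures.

189700

(1.589e-6) / (8.375e-12) = 0.18973e6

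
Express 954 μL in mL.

micro = 10⁻⁶, milli = 10⁻³; factor is 10⁻³.
954 × 10⁻³ = 0.954

0.954 mL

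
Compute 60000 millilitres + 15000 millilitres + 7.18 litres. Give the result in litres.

82.18 litres

In litres:
  60000 millilitres = 60000 × 10^-3 litres = 60
  15000 millilitres = 15000 × 10^-3 litres = 15
  7.18 litres → 7.18
Sum: 60 + 15 + 7.18 = 82.18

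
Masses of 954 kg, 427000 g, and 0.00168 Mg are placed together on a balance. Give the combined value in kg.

In kg:
  954 kg → 954
  427000 g = 427000 × 10⁻³ kg = 427
  0.00168 Mg = 0.00168 × 10³ kg = 1.68
Sum: 954 + 427 + 1.68 = 1382.68

1382.68 kg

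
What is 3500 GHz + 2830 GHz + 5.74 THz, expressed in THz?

12.07 THz

In THz:
  3500 GHz = 3500 × 10⁻³ THz = 3.5
  2830 GHz = 2830 × 10⁻³ THz = 2.83
  5.74 THz → 5.74
Sum: 3.5 + 2.83 + 5.74 = 12.07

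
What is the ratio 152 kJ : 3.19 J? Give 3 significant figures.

47600

(152 × 10^3) / (3.19) = 47.65 × 10^3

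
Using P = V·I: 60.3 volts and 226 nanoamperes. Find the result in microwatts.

60.3 × 226e-9 = 13627.8e-9 W

13.6278 microwatts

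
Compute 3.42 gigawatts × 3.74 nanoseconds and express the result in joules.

3.42 × 10^9 × 3.74 × 10^-9 = 12.7908 J

12.7908 joules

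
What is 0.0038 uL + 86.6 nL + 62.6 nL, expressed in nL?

In nL:
  0.0038 uL = 0.0038e3 nL = 3.8
  86.6 nL → 86.6
  62.6 nL → 62.6
Sum: 3.8 + 86.6 + 62.6 = 153

153 nL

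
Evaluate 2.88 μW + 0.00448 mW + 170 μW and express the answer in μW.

177.36 μW

In μW:
  2.88 μW → 2.88
  0.00448 mW = 0.00448 × 10^3 μW = 4.48
  170 μW → 170
Sum: 2.88 + 4.48 + 170 = 177.36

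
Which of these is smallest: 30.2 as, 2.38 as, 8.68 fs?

30.2 as = 0.0000000000000000302 s
2.38 as = 0.00000000000000000238 s
8.68 fs = 0.00000000000000868 s

2.38 as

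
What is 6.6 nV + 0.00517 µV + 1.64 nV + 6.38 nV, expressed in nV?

19.79 nV

In nV:
  6.6 nV → 6.6
  0.00517 µV = 0.00517 × 10³ nV = 5.17
  1.64 nV → 1.64
  6.38 nV → 6.38
Sum: 6.6 + 5.17 + 1.64 + 6.38 = 19.79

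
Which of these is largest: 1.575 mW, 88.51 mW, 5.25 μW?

1.575 mW = 0.001575 W
88.51 mW = 0.08851 W
5.25 μW = 0.00000525 W

88.51 mW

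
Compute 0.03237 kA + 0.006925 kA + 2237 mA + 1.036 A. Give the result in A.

In A:
  0.03237 kA = 0.03237e3 A = 32.37
  0.006925 kA = 0.006925e3 A = 6.925
  2237 mA = 2237e-3 A = 2.237
  1.036 A → 1.036
Sum: 32.37 + 6.925 + 2.237 + 1.036 = 42.568

42.568 A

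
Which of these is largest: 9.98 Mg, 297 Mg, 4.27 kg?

9.98 Mg = 9980000 g
297 Mg = 297000000 g
4.27 kg = 4270 g

297 Mg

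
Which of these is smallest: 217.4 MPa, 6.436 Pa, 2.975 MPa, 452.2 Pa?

6.436 Pa

217.4 MPa = 217400000 Pa
6.436 Pa = 6.436 Pa
2.975 MPa = 2975000 Pa
452.2 Pa = 452.2 Pa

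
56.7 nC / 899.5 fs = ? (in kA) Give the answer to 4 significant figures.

63.04 kA

(56.7e-9) / (899.5e-15) = 0.063035e6 A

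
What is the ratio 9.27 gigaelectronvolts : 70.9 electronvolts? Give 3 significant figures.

(9.27 × 10^9) / (70.9) = 0.1307 × 10^9

131000000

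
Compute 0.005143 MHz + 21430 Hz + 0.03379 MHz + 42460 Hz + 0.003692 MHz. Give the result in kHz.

In kHz:
  0.005143 MHz = 0.005143 × 10^3 kHz = 5.143
  21430 Hz = 21430 × 10^-3 kHz = 21.43
  0.03379 MHz = 0.03379 × 10^3 kHz = 33.79
  42460 Hz = 42460 × 10^-3 kHz = 42.46
  0.003692 MHz = 0.003692 × 10^3 kHz = 3.692
Sum: 5.143 + 21.43 + 33.79 + 42.46 + 3.692 = 106.515

106.515 kHz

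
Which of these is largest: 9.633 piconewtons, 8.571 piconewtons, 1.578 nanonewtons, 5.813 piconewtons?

1.578 nanonewtons

9.633 piconewtons = 0.000000000009633 newtons
8.571 piconewtons = 0.000000000008571 newtons
1.578 nanonewtons = 0.000000001578 newtons
5.813 piconewtons = 0.000000000005813 newtons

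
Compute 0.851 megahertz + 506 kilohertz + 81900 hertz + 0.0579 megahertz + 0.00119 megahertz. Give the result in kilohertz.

1497.99 kilohertz

In kilohertz:
  0.851 megahertz = 0.851e3 kilohertz = 851
  506 kilohertz → 506
  81900 hertz = 81900e-3 kilohertz = 81.9
  0.0579 megahertz = 0.0579e3 kilohertz = 57.9
  0.00119 megahertz = 0.00119e3 kilohertz = 1.19
Sum: 851 + 506 + 81.9 + 57.9 + 1.19 = 1497.99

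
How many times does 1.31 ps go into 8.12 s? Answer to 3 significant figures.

6200000000000

(8.12) / (1.31e-12) = 6.198e12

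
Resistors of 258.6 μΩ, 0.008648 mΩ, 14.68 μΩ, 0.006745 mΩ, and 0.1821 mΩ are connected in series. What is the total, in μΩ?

In μΩ:
  258.6 μΩ → 258.6
  0.008648 mΩ = 0.008648 × 10^3 μΩ = 8.648
  14.68 μΩ → 14.68
  0.006745 mΩ = 0.006745 × 10^3 μΩ = 6.745
  0.1821 mΩ = 0.1821 × 10^3 μΩ = 182.1
Sum: 258.6 + 8.648 + 14.68 + 6.745 + 182.1 = 470.773

470.773 μΩ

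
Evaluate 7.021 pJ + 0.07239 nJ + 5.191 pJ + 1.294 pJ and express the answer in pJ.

85.896 pJ

In pJ:
  7.021 pJ → 7.021
  0.07239 nJ = 0.07239e3 pJ = 72.39
  5.191 pJ → 5.191
  1.294 pJ → 1.294
Sum: 7.021 + 72.39 + 5.191 + 1.294 = 85.896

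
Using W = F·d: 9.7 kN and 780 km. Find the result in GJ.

9.7e3 × 780e3 = 7566e6 J

7.566 GJ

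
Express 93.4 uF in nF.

micro = 10^-6, nano = 10^-9; factor is 10^3.
93.4 × 10^3 = 93400

93400 nF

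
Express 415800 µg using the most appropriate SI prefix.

415.8 mg

= 415.8 × 10⁻³ g; 10⁻³ is milli.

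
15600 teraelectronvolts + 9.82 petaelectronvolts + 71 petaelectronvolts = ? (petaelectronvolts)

In petaelectronvolts:
  15600 teraelectronvolts = 15600 × 10^-3 petaelectronvolts = 15.6
  9.82 petaelectronvolts → 9.82
  71 petaelectronvolts → 71
Sum: 15.6 + 9.82 + 71 = 96.42

96.42 petaelectronvolts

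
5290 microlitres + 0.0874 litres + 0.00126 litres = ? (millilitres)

In millilitres:
  5290 microlitres = 5290 × 10^-3 millilitres = 5.29
  0.0874 litres = 0.0874 × 10^3 millilitres = 87.4
  0.00126 litres = 0.00126 × 10^3 millilitres = 1.26
Sum: 5.29 + 87.4 + 1.26 = 93.95

93.95 millilitres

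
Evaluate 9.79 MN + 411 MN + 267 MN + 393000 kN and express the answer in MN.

In MN:
  9.79 MN → 9.79
  411 MN → 411
  267 MN → 267
  393000 kN = 393000 × 10⁻³ MN = 393
Sum: 9.79 + 411 + 267 + 393 = 1080.79

1080.79 MN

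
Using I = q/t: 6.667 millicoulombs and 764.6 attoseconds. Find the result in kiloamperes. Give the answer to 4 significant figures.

(6.667e-3) / (764.6e-18) = 0.00871959e15 A

8720000000 kiloamperes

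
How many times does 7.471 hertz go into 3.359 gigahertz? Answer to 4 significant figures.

449600000

(3.359 × 10^9) / (7.471) = 0.44961 × 10^9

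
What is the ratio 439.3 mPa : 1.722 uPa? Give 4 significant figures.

255100

(439.3e-3) / (1.722e-6) = 255.11e3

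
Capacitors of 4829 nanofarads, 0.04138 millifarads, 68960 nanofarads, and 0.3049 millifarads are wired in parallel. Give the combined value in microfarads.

In microfarads:
  4829 nanofarads = 4829e-3 microfarads = 4.829
  0.04138 millifarads = 0.04138e3 microfarads = 41.38
  68960 nanofarads = 68960e-3 microfarads = 68.96
  0.3049 millifarads = 0.3049e3 microfarads = 304.9
Sum: 4.829 + 41.38 + 68.96 + 304.9 = 420.069

420.069 microfarads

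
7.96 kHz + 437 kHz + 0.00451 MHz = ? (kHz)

449.47 kHz

In kHz:
  7.96 kHz → 7.96
  437 kHz → 437
  0.00451 MHz = 0.00451 × 10³ kHz = 4.51
Sum: 7.96 + 437 + 4.51 = 449.47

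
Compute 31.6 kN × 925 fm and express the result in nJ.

29.23 nJ

31.6 × 10³ × 925 × 10⁻¹⁵ = 29230 × 10⁻¹² J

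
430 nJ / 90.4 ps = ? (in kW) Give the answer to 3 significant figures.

4.76 kW

(430 × 10^-9) / (90.4 × 10^-12) = 4.7566 × 10^3 W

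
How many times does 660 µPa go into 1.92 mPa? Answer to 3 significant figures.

2.91

(1.92 × 10^-3) / (660 × 10^-6) = 0.002909 × 10^3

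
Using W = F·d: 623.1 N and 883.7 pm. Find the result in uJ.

623.1 × 883.7 × 10⁻¹² = 550633.47 × 10⁻¹² J

0.55063347 uJ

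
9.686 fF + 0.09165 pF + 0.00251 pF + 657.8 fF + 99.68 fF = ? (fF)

In fF:
  9.686 fF → 9.686
  0.09165 pF = 0.09165 × 10^3 fF = 91.65
  0.00251 pF = 0.00251 × 10^3 fF = 2.51
  657.8 fF → 657.8
  99.68 fF → 99.68
Sum: 9.686 + 91.65 + 2.51 + 657.8 + 99.68 = 861.326

861.326 fF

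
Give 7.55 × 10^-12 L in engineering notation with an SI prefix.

7.55 pL

= 7.55 × 10^-12 L; 10^-12 is pico.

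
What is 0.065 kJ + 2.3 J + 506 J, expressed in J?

In J:
  0.065 kJ = 0.065 × 10³ J = 65
  2.3 J → 2.3
  506 J → 506
Sum: 65 + 2.3 + 506 = 573.3

573.3 J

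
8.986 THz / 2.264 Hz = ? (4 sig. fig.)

3969000000000

(8.986 × 10^12) / (2.264) = 3.9691 × 10^12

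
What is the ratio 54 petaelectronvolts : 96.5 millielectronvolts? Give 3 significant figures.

560000000000000000

(54e15) / (96.5e-3) = 0.5596e18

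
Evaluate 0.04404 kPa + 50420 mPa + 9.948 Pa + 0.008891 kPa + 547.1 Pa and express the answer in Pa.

In Pa:
  0.04404 kPa = 0.04404e3 Pa = 44.04
  50420 mPa = 50420e-3 Pa = 50.42
  9.948 Pa → 9.948
  0.008891 kPa = 0.008891e3 Pa = 8.891
  547.1 Pa → 547.1
Sum: 44.04 + 50.42 + 9.948 + 8.891 + 547.1 = 660.399

660.399 Pa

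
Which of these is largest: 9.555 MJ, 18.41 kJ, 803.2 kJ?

9.555 MJ = 9555000 J
18.41 kJ = 18410 J
803.2 kJ = 803200 J

9.555 MJ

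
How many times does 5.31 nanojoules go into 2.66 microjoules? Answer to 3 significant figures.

(2.66 × 10^-6) / (5.31 × 10^-9) = 0.5009 × 10^3

501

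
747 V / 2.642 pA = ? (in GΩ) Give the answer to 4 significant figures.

(747) / (2.642 × 10^-12) = 282.74 × 10^12 Ω

282700 GΩ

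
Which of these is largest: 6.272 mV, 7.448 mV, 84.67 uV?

7.448 mV

6.272 mV = 0.006272 V
7.448 mV = 0.007448 V
84.67 uV = 0.00008467 V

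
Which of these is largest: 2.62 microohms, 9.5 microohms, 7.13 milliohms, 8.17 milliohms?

2.62 microohms = 0.00000262 ohms
9.5 microohms = 0.0000095 ohms
7.13 milliohms = 0.00713 ohms
8.17 milliohms = 0.00817 ohms

8.17 milliohms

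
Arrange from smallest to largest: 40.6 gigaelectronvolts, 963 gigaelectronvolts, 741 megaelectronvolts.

741 megaelectronvolts < 40.6 gigaelectronvolts < 963 gigaelectronvolts

40.6 gigaelectronvolts = 40600000000 electronvolts
963 gigaelectronvolts = 963000000000 electronvolts
741 megaelectronvolts = 741000000 electronvolts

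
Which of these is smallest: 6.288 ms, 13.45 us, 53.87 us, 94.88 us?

6.288 ms = 0.006288 s
13.45 us = 0.00001345 s
53.87 us = 0.00005387 s
94.88 us = 0.00009488 s

13.45 us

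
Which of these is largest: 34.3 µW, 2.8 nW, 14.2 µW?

34.3 µW = 0.0000343 W
2.8 nW = 0.0000000028 W
14.2 µW = 0.0000142 W

34.3 µW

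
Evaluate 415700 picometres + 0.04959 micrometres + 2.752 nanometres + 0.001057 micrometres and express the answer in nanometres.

In nanometres:
  415700 picometres = 415700 × 10⁻³ nanometres = 415.7
  0.04959 micrometres = 0.04959 × 10³ nanometres = 49.59
  2.752 nanometres → 2.752
  0.001057 micrometres = 0.001057 × 10³ nanometres = 1.057
Sum: 415.7 + 49.59 + 2.752 + 1.057 = 469.099

469.099 nanometres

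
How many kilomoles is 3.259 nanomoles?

0.000000000003259 kilomoles

nano = 10⁻⁹, kilo = 10³; factor is 10⁻¹².
3.259 × 10⁻¹² = 0.000000000003259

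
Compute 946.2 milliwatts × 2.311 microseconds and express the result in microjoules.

946.2 × 10^-3 × 2.311 × 10^-6 = 2186.6682 × 10^-9 J

2.1866682 microjoules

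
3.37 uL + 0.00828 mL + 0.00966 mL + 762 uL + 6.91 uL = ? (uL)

790.22 uL

In uL:
  3.37 uL → 3.37
  0.00828 mL = 0.00828 × 10³ uL = 8.28
  0.00966 mL = 0.00966 × 10³ uL = 9.66
  762 uL → 762
  6.91 uL → 6.91
Sum: 3.37 + 8.28 + 9.66 + 762 + 6.91 = 790.22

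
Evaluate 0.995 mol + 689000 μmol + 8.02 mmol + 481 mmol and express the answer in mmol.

In mmol:
  0.995 mol = 0.995 × 10³ mmol = 995
  689000 μmol = 689000 × 10⁻³ mmol = 689
  8.02 mmol → 8.02
  481 mmol → 481
Sum: 995 + 689 + 8.02 + 481 = 2173.02

2173.02 mmol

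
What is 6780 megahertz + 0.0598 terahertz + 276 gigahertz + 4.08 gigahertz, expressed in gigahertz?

In gigahertz:
  6780 megahertz = 6780e-3 gigahertz = 6.78
  0.0598 terahertz = 0.0598e3 gigahertz = 59.8
  276 gigahertz → 276
  4.08 gigahertz → 4.08
Sum: 6.78 + 59.8 + 276 + 4.08 = 346.66

346.66 gigahertz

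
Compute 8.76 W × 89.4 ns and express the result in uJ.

0.783144 uJ

8.76 × 89.4 × 10⁻⁹ = 783.144 × 10⁻⁹ J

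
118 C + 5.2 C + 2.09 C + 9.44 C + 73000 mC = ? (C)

In C:
  118 C → 118
  5.2 C → 5.2
  2.09 C → 2.09
  9.44 C → 9.44
  73000 mC = 73000e-3 C = 73
Sum: 118 + 5.2 + 2.09 + 9.44 + 73 = 207.73

207.73 C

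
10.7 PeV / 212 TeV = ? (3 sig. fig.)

50.5

(10.7 × 10¹⁵) / (212 × 10¹²) = 0.05047 × 10³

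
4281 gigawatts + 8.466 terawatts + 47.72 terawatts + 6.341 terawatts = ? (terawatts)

In terawatts:
  4281 gigawatts = 4281 × 10^-3 terawatts = 4.281
  8.466 terawatts → 8.466
  47.72 terawatts → 47.72
  6.341 terawatts → 6.341
Sum: 4.281 + 8.466 + 47.72 + 6.341 = 66.808

66.808 terawatts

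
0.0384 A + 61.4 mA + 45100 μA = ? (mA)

In mA:
  0.0384 A = 0.0384 × 10³ mA = 38.4
  61.4 mA → 61.4
  45100 μA = 45100 × 10⁻³ mA = 45.1
Sum: 38.4 + 61.4 + 45.1 = 144.9

144.9 mA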